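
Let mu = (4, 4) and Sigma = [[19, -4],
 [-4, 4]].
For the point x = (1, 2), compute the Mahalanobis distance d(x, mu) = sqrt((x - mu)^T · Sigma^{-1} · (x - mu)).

Step 1 — centre the observation: (x - mu) = (-3, -2).

Step 2 — invert Sigma. det(Sigma) = 19·4 - (-4)² = 60.
  Sigma^{-1} = (1/det) · [[d, -b], [-b, a]] = [[0.0667, 0.0667],
 [0.0667, 0.3167]].

Step 3 — form the quadratic (x - mu)^T · Sigma^{-1} · (x - mu):
  Sigma^{-1} · (x - mu) = (-0.3333, -0.8333).
  (x - mu)^T · [Sigma^{-1} · (x - mu)] = (-3)·(-0.3333) + (-2)·(-0.8333) = 2.6667.

Step 4 — take square root: d = √(2.6667) ≈ 1.633.

d(x, mu) = √(2.6667) ≈ 1.633


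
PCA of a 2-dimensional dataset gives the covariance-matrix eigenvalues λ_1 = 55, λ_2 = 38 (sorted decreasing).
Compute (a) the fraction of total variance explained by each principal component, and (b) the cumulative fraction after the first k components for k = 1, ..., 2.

Step 1 — total variance = trace(Sigma) = Σ λ_i = 55 + 38 = 93.

Step 2 — fraction explained by component i = λ_i / Σ λ:
  PC1: 55/93 = 0.5914
  PC2: 38/93 = 0.4086

Step 3 — cumulative fraction after k components = (λ_1 + ... + λ_k) / Σ λ:
  k = 1: 55/93 = 0.5914
  k = 2: (55 + 38)/93 = 93/93 = 1

Summary (fraction, with percent):

explained: PC1 0.5914 (59.14%), PC2 0.4086 (40.86%);  cumulative: 0.5914, 1


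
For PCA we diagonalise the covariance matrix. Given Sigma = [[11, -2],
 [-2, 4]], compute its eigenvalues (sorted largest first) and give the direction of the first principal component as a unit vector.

Step 1 — characteristic polynomial of 2×2 Sigma:
  det(Sigma - λI) = λ² - trace · λ + det = 0.
  trace = 11 + 4 = 15, det = 11·4 - (-2)² = 40.
Step 2 — discriminant:
  Δ = trace² - 4·det = 225 - 160 = 65.
Step 3 — eigenvalues:
  λ = (trace ± √Δ)/2 = (15 ± 8.0623)/2,
  λ_1 = 11.5311,  λ_2 = 3.4689.

Step 4 — unit eigenvector for λ_1: solve (Sigma - λ_1 I)v = 0. First row:
  (11 - 11.5311)·v_x + (-2)·v_y = 0, i.e. (-0.5311)·v_x + (-2)·v_y = 0,
  so v ∝ (b, λ_1 - a) = (-2, 0.5311); multiply by -1 so the first entry is positive: u = (2, -0.5311).
  ||u|| = √((2)² + (-0.5311)²) = √(4.2821) ≈ 2.0693,
  v_1 = u/||u|| ≈ (0.9665, -0.2567) (||v_1|| = 1).

λ_1 = 11.5311,  λ_2 = 3.4689;  v_1 ≈ (0.9665, -0.2567)


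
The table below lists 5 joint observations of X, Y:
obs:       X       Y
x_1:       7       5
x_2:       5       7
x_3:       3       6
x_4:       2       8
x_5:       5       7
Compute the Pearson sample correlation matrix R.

Step 1 — column means:
  mean(X) = (7 + 5 + 3 + 2 + 5) / 5 = 22/5 = 4.4
  mean(Y) = (5 + 7 + 6 + 8 + 7) / 5 = 33/5 = 6.6

Step 2 — sample variances and covariances s[i,j] = (1/(n-1)) · Σ_k (x_{k,i} - mean_i) · (x_{k,j} - mean_j), with n-1 = 4:
  s[X,X] = ((2.6)·(2.6) + (0.6)·(0.6) + (-1.4)·(-1.4) + (-2.4)·(-2.4) + (0.6)·(0.6)) / 4 = 15.2/4 = 3.8
  s[X,Y] = ((2.6)·(-1.6) + (0.6)·(0.4) + (-1.4)·(-0.6) + (-2.4)·(1.4) + (0.6)·(0.4)) / 4 = -6.2/4 = -1.55
  s[Y,Y] = ((-1.6)·(-1.6) + (0.4)·(0.4) + (-0.6)·(-0.6) + (1.4)·(1.4) + (0.4)·(0.4)) / 4 = 5.2/4 = 1.3
  Sample standard deviations s_i = √(s[i,i]):
  s(X) = √(3.8) = 1.9494
  s(Y) = √(1.3) = 1.1402

Step 3 — r_{ij} = s_{ij} / (s_i · s_j):
  r[X,X] = 1 (diagonal).
  r[X,Y] = -1.55 / (1.9494 · 1.1402) = -1.55 / 2.2226 = -0.6974
  r[Y,Y] = 1 (diagonal).

R is symmetric with unit diagonal. Assembling:

R = [[1, -0.6974],
 [-0.6974, 1]]


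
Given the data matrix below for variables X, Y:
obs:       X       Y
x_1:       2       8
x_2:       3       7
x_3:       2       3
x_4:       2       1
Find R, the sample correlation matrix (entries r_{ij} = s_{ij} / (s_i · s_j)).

Step 1 — column means:
  mean(X) = (2 + 3 + 2 + 2) / 4 = 9/4 = 2.25
  mean(Y) = (8 + 7 + 3 + 1) / 4 = 19/4 = 4.75

Step 2 — sample variances and covariances s[i,j] = (1/(n-1)) · Σ_k (x_{k,i} - mean_i) · (x_{k,j} - mean_j), with n-1 = 3:
  s[X,X] = ((-0.25)·(-0.25) + (0.75)·(0.75) + (-0.25)·(-0.25) + (-0.25)·(-0.25)) / 3 = 0.75/3 = 0.25
  s[X,Y] = ((-0.25)·(3.25) + (0.75)·(2.25) + (-0.25)·(-1.75) + (-0.25)·(-3.75)) / 3 = 2.25/3 = 0.75
  s[Y,Y] = ((3.25)·(3.25) + (2.25)·(2.25) + (-1.75)·(-1.75) + (-3.75)·(-3.75)) / 3 = 32.75/3 = 10.9167
  Sample standard deviations s_i = √(s[i,i]):
  s(X) = √(0.25) = 0.5
  s(Y) = √(10.9167) = 3.304

Step 3 — r_{ij} = s_{ij} / (s_i · s_j):
  r[X,X] = 1 (diagonal).
  r[X,Y] = 0.75 / (0.5 · 3.304) = 0.75 / 1.652 = 0.454
  r[Y,Y] = 1 (diagonal).

R is symmetric with unit diagonal. Assembling:

R = [[1, 0.454],
 [0.454, 1]]


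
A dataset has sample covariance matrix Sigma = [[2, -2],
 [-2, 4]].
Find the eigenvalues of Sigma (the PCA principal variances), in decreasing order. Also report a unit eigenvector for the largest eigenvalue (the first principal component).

Step 1 — characteristic polynomial of 2×2 Sigma:
  det(Sigma - λI) = λ² - trace · λ + det = 0.
  trace = 2 + 4 = 6, det = 2·4 - (-2)² = 4.
Step 2 — discriminant:
  Δ = trace² - 4·det = 36 - 16 = 20.
Step 3 — eigenvalues:
  λ = (trace ± √Δ)/2 = (6 ± 4.4721)/2,
  λ_1 = 5.2361,  λ_2 = 0.7639.

Step 4 — unit eigenvector for λ_1: solve (Sigma - λ_1 I)v = 0. First row:
  (2 - 5.2361)·v_x + (-2)·v_y = 0, i.e. (-3.2361)·v_x + (-2)·v_y = 0,
  so v ∝ (b, λ_1 - a) = (-2, 3.2361); multiply by -1 so the first entry is positive: u = (2, -3.2361).
  ||u|| = √((2)² + (-3.2361)²) = √(14.4721) ≈ 3.8042,
  v_1 = u/||u|| ≈ (0.5257, -0.8507) (||v_1|| = 1).

λ_1 = 5.2361,  λ_2 = 0.7639;  v_1 ≈ (0.5257, -0.8507)


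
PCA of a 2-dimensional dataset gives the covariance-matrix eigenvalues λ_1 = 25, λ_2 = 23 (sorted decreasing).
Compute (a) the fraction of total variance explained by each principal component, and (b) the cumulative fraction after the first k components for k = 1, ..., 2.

Step 1 — total variance = trace(Sigma) = Σ λ_i = 25 + 23 = 48.

Step 2 — fraction explained by component i = λ_i / Σ λ:
  PC1: 25/48 = 0.5208
  PC2: 23/48 = 0.4792

Step 3 — cumulative fraction after k components = (λ_1 + ... + λ_k) / Σ λ:
  k = 1: 25/48 = 0.5208
  k = 2: (25 + 23)/48 = 48/48 = 1

Summary (fraction, with percent):

explained: PC1 0.5208 (52.08%), PC2 0.4792 (47.92%);  cumulative: 0.5208, 1


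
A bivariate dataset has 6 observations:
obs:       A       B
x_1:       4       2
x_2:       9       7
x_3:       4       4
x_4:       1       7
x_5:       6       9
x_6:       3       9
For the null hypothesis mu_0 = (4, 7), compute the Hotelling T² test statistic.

Step 1 — sample mean vector:
  mean(A) = (4 + 9 + 4 + 1 + 6 + 3) / 6 = 27/6 = 4.5
  mean(B) = (2 + 7 + 4 + 7 + 9 + 9) / 6 = 38/6 = 6.3333
  x̄ = (4.5, 6.3333),  deviation x̄ - mu_0 = (4.5, 6.3333) - (4, 7) = (0.5, -0.6667).

Step 2 — sample covariance matrix, S[i,j] = (1/(n-1)) · Σ_k (x_{k,i} - mean_i) · (x_{k,j} - mean_j), divisor n-1 = 5:
  S[A,A] = ((-0.5)·(-0.5) + (4.5)·(4.5) + (-0.5)·(-0.5) + (-3.5)·(-3.5) + (1.5)·(1.5) + (-1.5)·(-1.5)) / 5 = 37.5/5 = 7.5
  S[A,B] = ((-0.5)·(-4.3333) + (4.5)·(0.6667) + (-0.5)·(-2.3333) + (-3.5)·(0.6667) + (1.5)·(2.6667) + (-1.5)·(2.6667)) / 5 = 4/5 = 0.8
  S[B,B] = ((-4.3333)·(-4.3333) + (0.6667)·(0.6667) + (-2.3333)·(-2.3333) + (0.6667)·(0.6667) + (2.6667)·(2.6667) + (2.6667)·(2.6667)) / 5 = 39.3333/5 = 7.8667
  S = [[7.5, 0.8],
 [0.8, 7.8667]].

Step 3 — invert S. det(S) = 7.5·7.8667 - (0.8)² = 58.36.
  S^{-1} = (1/det) · [[d, -b], [-b, a]] = [[0.1348, -0.0137],
 [-0.0137, 0.1285]].

Step 4 — quadratic form (x̄ - mu_0)^T · S^{-1} · (x̄ - mu_0):
  S^{-1} · (x̄ - mu_0) = (0.0765, -0.0925),
  (x̄ - mu_0)^T · [...] = (0.5)·(0.0765) + (-0.6667)·(-0.0925) = 0.1.

Step 5 — scale by n: T² = 6 · 0.1 = 0.5997.

T² ≈ 0.5997


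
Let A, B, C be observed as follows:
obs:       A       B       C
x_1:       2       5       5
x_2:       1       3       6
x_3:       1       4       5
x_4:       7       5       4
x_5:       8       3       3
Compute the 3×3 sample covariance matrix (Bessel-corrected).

Step 1 — column means:
  mean(A) = (2 + 1 + 1 + 7 + 8) / 5 = 19/5 = 3.8
  mean(B) = (5 + 3 + 4 + 5 + 3) / 5 = 20/5 = 4
  mean(C) = (5 + 6 + 5 + 4 + 3) / 5 = 23/5 = 4.6

Step 2 — sample covariance S[i,j] = (1/(n-1)) · Σ_k (x_{k,i} - mean_i) · (x_{k,j} - mean_j), with n-1 = 4.
  S[A,A] = ((-1.8)·(-1.8) + (-2.8)·(-2.8) + (-2.8)·(-2.8) + (3.2)·(3.2) + (4.2)·(4.2)) / 4 = 46.8/4 = 11.7
  S[A,B] = ((-1.8)·(1) + (-2.8)·(-1) + (-2.8)·(0) + (3.2)·(1) + (4.2)·(-1)) / 4 = 0/4 = 0
  S[A,C] = ((-1.8)·(0.4) + (-2.8)·(1.4) + (-2.8)·(0.4) + (3.2)·(-0.6) + (4.2)·(-1.6)) / 4 = -14.4/4 = -3.6
  S[B,B] = ((1)·(1) + (-1)·(-1) + (0)·(0) + (1)·(1) + (-1)·(-1)) / 4 = 4/4 = 1
  S[B,C] = ((1)·(0.4) + (-1)·(1.4) + (0)·(0.4) + (1)·(-0.6) + (-1)·(-1.6)) / 4 = 0/4 = 0
  S[C,C] = ((0.4)·(0.4) + (1.4)·(1.4) + (0.4)·(0.4) + (-0.6)·(-0.6) + (-1.6)·(-1.6)) / 4 = 5.2/4 = 1.3

S is symmetric (S[j,i] = S[i,j]). Assembling:

S = [[11.7, 0, -3.6],
 [0, 1, 0],
 [-3.6, 0, 1.3]]


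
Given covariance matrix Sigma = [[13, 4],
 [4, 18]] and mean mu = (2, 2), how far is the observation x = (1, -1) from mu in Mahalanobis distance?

Step 1 — centre the observation: (x - mu) = (-1, -3).

Step 2 — invert Sigma. det(Sigma) = 13·18 - (4)² = 218.
  Sigma^{-1} = (1/det) · [[d, -b], [-b, a]] = [[0.0826, -0.0183],
 [-0.0183, 0.0596]].

Step 3 — form the quadratic (x - mu)^T · Sigma^{-1} · (x - mu):
  Sigma^{-1} · (x - mu) = (-0.0275, -0.1606).
  (x - mu)^T · [Sigma^{-1} · (x - mu)] = (-1)·(-0.0275) + (-3)·(-0.1606) = 0.5092.

Step 4 — take square root: d = √(0.5092) ≈ 0.7136.

d(x, mu) = √(0.5092) ≈ 0.7136


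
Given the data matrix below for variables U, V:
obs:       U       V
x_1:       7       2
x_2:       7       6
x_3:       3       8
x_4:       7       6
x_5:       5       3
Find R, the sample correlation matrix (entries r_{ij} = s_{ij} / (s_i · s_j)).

Step 1 — column means:
  mean(U) = (7 + 7 + 3 + 7 + 5) / 5 = 29/5 = 5.8
  mean(V) = (2 + 6 + 8 + 6 + 3) / 5 = 25/5 = 5

Step 2 — sample variances and covariances s[i,j] = (1/(n-1)) · Σ_k (x_{k,i} - mean_i) · (x_{k,j} - mean_j), with n-1 = 4:
  s[U,U] = ((1.2)·(1.2) + (1.2)·(1.2) + (-2.8)·(-2.8) + (1.2)·(1.2) + (-0.8)·(-0.8)) / 4 = 12.8/4 = 3.2
  s[U,V] = ((1.2)·(-3) + (1.2)·(1) + (-2.8)·(3) + (1.2)·(1) + (-0.8)·(-2)) / 4 = -8/4 = -2
  s[V,V] = ((-3)·(-3) + (1)·(1) + (3)·(3) + (1)·(1) + (-2)·(-2)) / 4 = 24/4 = 6
  Sample standard deviations s_i = √(s[i,i]):
  s(U) = √(3.2) = 1.7889
  s(V) = √(6) = 2.4495

Step 3 — r_{ij} = s_{ij} / (s_i · s_j):
  r[U,U] = 1 (diagonal).
  r[U,V] = -2 / (1.7889 · 2.4495) = -2 / 4.3818 = -0.4564
  r[V,V] = 1 (diagonal).

R is symmetric with unit diagonal. Assembling:

R = [[1, -0.4564],
 [-0.4564, 1]]


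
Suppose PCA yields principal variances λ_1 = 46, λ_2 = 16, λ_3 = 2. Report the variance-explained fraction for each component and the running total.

Step 1 — total variance = trace(Sigma) = Σ λ_i = 46 + 16 + 2 = 64.

Step 2 — fraction explained by component i = λ_i / Σ λ:
  PC1: 46/64 = 0.7188
  PC2: 16/64 = 0.25
  PC3: 2/64 = 0.0312

Step 3 — cumulative fraction after k components = (λ_1 + ... + λ_k) / Σ λ:
  k = 1: 46/64 = 0.7188
  k = 2: (46 + 16)/64 = 62/64 = 0.9688
  k = 3: (46 + 16 + 2)/64 = 64/64 = 1

Summary (fraction, with percent):

explained: PC1 0.7188 (71.88%), PC2 0.25 (25%), PC3 0.0312 (3.12%);  cumulative: 0.7188, 0.9688, 1


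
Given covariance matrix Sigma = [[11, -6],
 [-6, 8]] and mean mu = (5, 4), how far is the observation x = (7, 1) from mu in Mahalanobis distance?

Step 1 — centre the observation: (x - mu) = (2, -3).

Step 2 — invert Sigma. det(Sigma) = 11·8 - (-6)² = 52.
  Sigma^{-1} = (1/det) · [[d, -b], [-b, a]] = [[0.1538, 0.1154],
 [0.1154, 0.2115]].

Step 3 — form the quadratic (x - mu)^T · Sigma^{-1} · (x - mu):
  Sigma^{-1} · (x - mu) = (-0.0385, -0.4038).
  (x - mu)^T · [Sigma^{-1} · (x - mu)] = (2)·(-0.0385) + (-3)·(-0.4038) = 1.1346.

Step 4 — take square root: d = √(1.1346) ≈ 1.0652.

d(x, mu) = √(1.1346) ≈ 1.0652


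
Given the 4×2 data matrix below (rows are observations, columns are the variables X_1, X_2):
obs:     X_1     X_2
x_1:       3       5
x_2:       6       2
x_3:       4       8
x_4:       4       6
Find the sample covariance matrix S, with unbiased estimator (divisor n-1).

Step 1 — column means:
  mean(X_1) = (3 + 6 + 4 + 4) / 4 = 17/4 = 4.25
  mean(X_2) = (5 + 2 + 8 + 6) / 4 = 21/4 = 5.25

Step 2 — sample covariance S[i,j] = (1/(n-1)) · Σ_k (x_{k,i} - mean_i) · (x_{k,j} - mean_j), with n-1 = 3.
  S[X_1,X_1] = ((-1.25)·(-1.25) + (1.75)·(1.75) + (-0.25)·(-0.25) + (-0.25)·(-0.25)) / 3 = 4.75/3 = 1.5833
  S[X_1,X_2] = ((-1.25)·(-0.25) + (1.75)·(-3.25) + (-0.25)·(2.75) + (-0.25)·(0.75)) / 3 = -6.25/3 = -2.0833
  S[X_2,X_2] = ((-0.25)·(-0.25) + (-3.25)·(-3.25) + (2.75)·(2.75) + (0.75)·(0.75)) / 3 = 18.75/3 = 6.25

S is symmetric (S[j,i] = S[i,j]). Assembling:

S = [[1.5833, -2.0833],
 [-2.0833, 6.25]]


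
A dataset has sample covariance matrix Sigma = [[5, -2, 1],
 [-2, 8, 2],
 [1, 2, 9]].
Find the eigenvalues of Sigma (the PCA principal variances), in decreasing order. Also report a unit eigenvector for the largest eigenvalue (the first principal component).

Step 1 — characteristic polynomial p(λ) = det(λI - Sigma) = λ³ - tr·λ² + c_1·λ - det, where tr = trace, c_1 = sum of the principal 2×2 minors, det = det(Sigma):
  tr = 5 + 8 + 9 = 22,
  c_1 = (5·8 - (-2)²) + (5·9 - (1)²) + (8·9 - (2)²) = 36 + 44 + 68 = 148,
  det = 5·(8·9 - (2)²) - (-2)·((-2)·9 - (2)·(1)) + (1)·((-2)·(2) - 8·(1)) = 5·(68) - (-2)·(-20) + (1)·(-12) = 288.
  So p(λ) = λ³ - 22λ² + 148λ - 288.
Step 2 — look for an integer root (rational root theorem: any rational root is an integer divisor of 288). Testing λ = 8:
  p(8) = 512 - 1408 + 1184 - 288 = 0  ✓
  Dividing out (λ - 8): p(λ) = (λ - 8)(λ² - 14λ + 36).
Step 3 — remaining eigenvalues from the quadratic λ² - 14λ + 36 = 0:
  Δ = 14² - 4·36 = 196 - 144 = 52,  λ = (14 ± √52)/2 = (14 ± 7.2111)/2 ≈ 10.6056 or 3.3944.
  Sorted: λ_1 = 10.6056,  λ_2 = 8,  λ_3 = 3.3944  (check: sum = 22 = tr ✓).

Step 4 — unit eigenvector for λ_1 ≈ 10.6056: v spans the null space of (Sigma - λ_1 I), whose rows are
  r_1 = (-5.6056, -2, 1),  r_2 = (-2, -2.6056, 2),  r_3 = (1, 2, -1.6056).
  v is orthogonal to every row, so take v ∝ r_1 × r_2 = ((-2)·(2) - (1)·(-2.6056), (1)·(-2) - (-5.6056)·(2), (-5.6056)·(-2.6056) - (-2)·(-2)) ≈ (-1.3944, 9.2111, 10.6056).
  Rescale (multiply by -1 so the first nonzero entry is positive): u = (1.3944, -9.2111, -10.6056).
  ||u|| = √((1.3944)² + (-9.2111)² + (-10.6056)²) = √(199.2666) ≈ 14.1162,  v_1 = u/||u|| ≈ (0.0988, -0.6525, -0.7513) (||v_1|| = 1).

λ_1 = 10.6056,  λ_2 = 8,  λ_3 = 3.3944;  v_1 ≈ (0.0988, -0.6525, -0.7513)


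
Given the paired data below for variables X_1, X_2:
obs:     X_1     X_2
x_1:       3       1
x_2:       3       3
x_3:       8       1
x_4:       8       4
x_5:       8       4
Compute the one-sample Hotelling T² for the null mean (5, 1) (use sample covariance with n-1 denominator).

Step 1 — sample mean vector:
  mean(X_1) = (3 + 3 + 8 + 8 + 8) / 5 = 30/5 = 6
  mean(X_2) = (1 + 3 + 1 + 4 + 4) / 5 = 13/5 = 2.6
  x̄ = (6, 2.6),  deviation x̄ - mu_0 = (6, 2.6) - (5, 1) = (1, 1.6).

Step 2 — sample covariance matrix, S[i,j] = (1/(n-1)) · Σ_k (x_{k,i} - mean_i) · (x_{k,j} - mean_j), divisor n-1 = 4:
  S[X_1,X_1] = ((-3)·(-3) + (-3)·(-3) + (2)·(2) + (2)·(2) + (2)·(2)) / 4 = 30/4 = 7.5
  S[X_1,X_2] = ((-3)·(-1.6) + (-3)·(0.4) + (2)·(-1.6) + (2)·(1.4) + (2)·(1.4)) / 4 = 6/4 = 1.5
  S[X_2,X_2] = ((-1.6)·(-1.6) + (0.4)·(0.4) + (-1.6)·(-1.6) + (1.4)·(1.4) + (1.4)·(1.4)) / 4 = 9.2/4 = 2.3
  S = [[7.5, 1.5],
 [1.5, 2.3]].

Step 3 — invert S. det(S) = 7.5·2.3 - (1.5)² = 15.
  S^{-1} = (1/det) · [[d, -b], [-b, a]] = [[0.1533, -0.1],
 [-0.1, 0.5]].

Step 4 — quadratic form (x̄ - mu_0)^T · S^{-1} · (x̄ - mu_0):
  S^{-1} · (x̄ - mu_0) = (-0.0067, 0.7),
  (x̄ - mu_0)^T · [...] = (1)·(-0.0067) + (1.6)·(0.7) = 1.1133.

Step 5 — scale by n: T² = 5 · 1.1133 = 5.5667.

T² ≈ 5.5667


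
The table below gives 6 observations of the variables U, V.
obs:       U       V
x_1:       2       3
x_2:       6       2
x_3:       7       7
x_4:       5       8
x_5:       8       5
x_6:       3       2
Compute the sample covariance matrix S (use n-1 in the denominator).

Step 1 — column means:
  mean(U) = (2 + 6 + 7 + 5 + 8 + 3) / 6 = 31/6 = 5.1667
  mean(V) = (3 + 2 + 7 + 8 + 5 + 2) / 6 = 27/6 = 4.5

Step 2 — sample covariance S[i,j] = (1/(n-1)) · Σ_k (x_{k,i} - mean_i) · (x_{k,j} - mean_j), with n-1 = 5.
  S[U,U] = ((-3.1667)·(-3.1667) + (0.8333)·(0.8333) + (1.8333)·(1.8333) + (-0.1667)·(-0.1667) + (2.8333)·(2.8333) + (-2.1667)·(-2.1667)) / 5 = 26.8333/5 = 5.3667
  S[U,V] = ((-3.1667)·(-1.5) + (0.8333)·(-2.5) + (1.8333)·(2.5) + (-0.1667)·(3.5) + (2.8333)·(0.5) + (-2.1667)·(-2.5)) / 5 = 13.5/5 = 2.7
  S[V,V] = ((-1.5)·(-1.5) + (-2.5)·(-2.5) + (2.5)·(2.5) + (3.5)·(3.5) + (0.5)·(0.5) + (-2.5)·(-2.5)) / 5 = 33.5/5 = 6.7

S is symmetric (S[j,i] = S[i,j]). Assembling:

S = [[5.3667, 2.7],
 [2.7, 6.7]]


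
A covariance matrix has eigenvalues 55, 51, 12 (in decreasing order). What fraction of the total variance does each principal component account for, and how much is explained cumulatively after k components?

Step 1 — total variance = trace(Sigma) = Σ λ_i = 55 + 51 + 12 = 118.

Step 2 — fraction explained by component i = λ_i / Σ λ:
  PC1: 55/118 = 0.4661
  PC2: 51/118 = 0.4322
  PC3: 12/118 = 0.1017

Step 3 — cumulative fraction after k components = (λ_1 + ... + λ_k) / Σ λ:
  k = 1: 55/118 = 0.4661
  k = 2: (55 + 51)/118 = 106/118 = 0.8983
  k = 3: (55 + 51 + 12)/118 = 118/118 = 1

Summary (fraction, with percent):

explained: PC1 0.4661 (46.61%), PC2 0.4322 (43.22%), PC3 0.1017 (10.17%);  cumulative: 0.4661, 0.8983, 1


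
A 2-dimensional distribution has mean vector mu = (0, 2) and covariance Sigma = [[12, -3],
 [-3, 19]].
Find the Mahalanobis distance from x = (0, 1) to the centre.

Step 1 — centre the observation: (x - mu) = (0, -1).

Step 2 — invert Sigma. det(Sigma) = 12·19 - (-3)² = 219.
  Sigma^{-1} = (1/det) · [[d, -b], [-b, a]] = [[0.0868, 0.0137],
 [0.0137, 0.0548]].

Step 3 — form the quadratic (x - mu)^T · Sigma^{-1} · (x - mu):
  Sigma^{-1} · (x - mu) = (-0.0137, -0.0548).
  (x - mu)^T · [Sigma^{-1} · (x - mu)] = (0)·(-0.0137) + (-1)·(-0.0548) = 0.0548.

Step 4 — take square root: d = √(0.0548) ≈ 0.2341.

d(x, mu) = √(0.0548) ≈ 0.2341


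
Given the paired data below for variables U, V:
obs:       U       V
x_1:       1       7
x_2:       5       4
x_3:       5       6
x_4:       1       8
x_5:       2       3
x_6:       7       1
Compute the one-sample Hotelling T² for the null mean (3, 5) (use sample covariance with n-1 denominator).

Step 1 — sample mean vector:
  mean(U) = (1 + 5 + 5 + 1 + 2 + 7) / 6 = 21/6 = 3.5
  mean(V) = (7 + 4 + 6 + 8 + 3 + 1) / 6 = 29/6 = 4.8333
  x̄ = (3.5, 4.8333),  deviation x̄ - mu_0 = (3.5, 4.8333) - (3, 5) = (0.5, -0.1667).

Step 2 — sample covariance matrix, S[i,j] = (1/(n-1)) · Σ_k (x_{k,i} - mean_i) · (x_{k,j} - mean_j), divisor n-1 = 5:
  S[U,U] = ((-2.5)·(-2.5) + (1.5)·(1.5) + (1.5)·(1.5) + (-2.5)·(-2.5) + (-1.5)·(-1.5) + (3.5)·(3.5)) / 5 = 31.5/5 = 6.3
  S[U,V] = ((-2.5)·(2.1667) + (1.5)·(-0.8333) + (1.5)·(1.1667) + (-2.5)·(3.1667) + (-1.5)·(-1.8333) + (3.5)·(-3.8333)) / 5 = -23.5/5 = -4.7
  S[V,V] = ((2.1667)·(2.1667) + (-0.8333)·(-0.8333) + (1.1667)·(1.1667) + (3.1667)·(3.1667) + (-1.8333)·(-1.8333) + (-3.8333)·(-3.8333)) / 5 = 34.8333/5 = 6.9667
  S = [[6.3, -4.7],
 [-4.7, 6.9667]].

Step 3 — invert S. det(S) = 6.3·6.9667 - (-4.7)² = 21.8.
  S^{-1} = (1/det) · [[d, -b], [-b, a]] = [[0.3196, 0.2156],
 [0.2156, 0.289]].

Step 4 — quadratic form (x̄ - mu_0)^T · S^{-1} · (x̄ - mu_0):
  S^{-1} · (x̄ - mu_0) = (0.1239, 0.0596),
  (x̄ - mu_0)^T · [...] = (0.5)·(0.1239) + (-0.1667)·(0.0596) = 0.052.

Step 5 — scale by n: T² = 6 · 0.052 = 0.3119.

T² ≈ 0.3119


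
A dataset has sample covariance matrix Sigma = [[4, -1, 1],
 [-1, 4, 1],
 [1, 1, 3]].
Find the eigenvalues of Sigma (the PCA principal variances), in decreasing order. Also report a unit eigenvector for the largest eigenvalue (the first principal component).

Step 1 — characteristic polynomial p(λ) = det(λI - Sigma) = λ³ - tr·λ² + c_1·λ - det, where tr = trace, c_1 = sum of the principal 2×2 minors, det = det(Sigma):
  tr = 4 + 4 + 3 = 11,
  c_1 = (4·4 - (-1)²) + (4·3 - (1)²) + (4·3 - (1)²) = 15 + 11 + 11 = 37,
  det = 4·(4·3 - (1)²) - (-1)·((-1)·3 - (1)·(1)) + (1)·((-1)·(1) - 4·(1)) = 4·(11) - (-1)·(-4) + (1)·(-5) = 35.
  So p(λ) = λ³ - 11λ² + 37λ - 35.
Step 2 — look for an integer root (rational root theorem: any rational root is an integer divisor of 35). Testing λ = 5:
  p(5) = 125 - 275 + 185 - 35 = 0  ✓
  Dividing out (λ - 5): p(λ) = (λ - 5)(λ² - 6λ + 7).
Step 3 — remaining eigenvalues from the quadratic λ² - 6λ + 7 = 0:
  Δ = 6² - 4·7 = 36 - 28 = 8,  λ = (6 ± √8)/2 = (6 ± 2.8284)/2 ≈ 4.4142 or 1.5858.
  Sorted: λ_1 = 5,  λ_2 = 4.4142,  λ_3 = 1.5858  (check: sum = 11 = tr ✓).

Step 4 — unit eigenvector for λ_1 = 5: v spans the null space of (Sigma - λ_1 I), whose rows are
  r_1 = (-1, -1, 1),  r_2 = (-1, -1, 1),  r_3 = (1, 1, -2).
  v is orthogonal to every row, so take v ∝ r_1 × r_3 = ((-1)·(-2) - (1)·(1), (1)·(1) - (-1)·(-2), (-1)·(1) - (-1)·(1)) = (1, -1, 0).
  Let u = (1, -1, 0).
  ||u|| = √((1)² + (-1)² + (0)²) = √(2) ≈ 1.4142,  v_1 = u/||u|| ≈ (0.7071, -0.7071, 0) (||v_1|| = 1).

λ_1 = 5,  λ_2 = 4.4142,  λ_3 = 1.5858;  v_1 ≈ (0.7071, -0.7071, 0)


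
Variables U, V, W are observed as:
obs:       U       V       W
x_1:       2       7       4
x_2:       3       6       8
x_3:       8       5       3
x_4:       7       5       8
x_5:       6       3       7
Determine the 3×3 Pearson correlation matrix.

Step 1 — column means:
  mean(U) = (2 + 3 + 8 + 7 + 6) / 5 = 26/5 = 5.2
  mean(V) = (7 + 6 + 5 + 5 + 3) / 5 = 26/5 = 5.2
  mean(W) = (4 + 8 + 3 + 8 + 7) / 5 = 30/5 = 6

Step 2 — sample variances and covariances s[i,j] = (1/(n-1)) · Σ_k (x_{k,i} - mean_i) · (x_{k,j} - mean_j), with n-1 = 4:
  s[U,U] = ((-3.2)·(-3.2) + (-2.2)·(-2.2) + (2.8)·(2.8) + (1.8)·(1.8) + (0.8)·(0.8)) / 4 = 26.8/4 = 6.7
  s[U,V] = ((-3.2)·(1.8) + (-2.2)·(0.8) + (2.8)·(-0.2) + (1.8)·(-0.2) + (0.8)·(-2.2)) / 4 = -10.2/4 = -2.55
  s[U,W] = ((-3.2)·(-2) + (-2.2)·(2) + (2.8)·(-3) + (1.8)·(2) + (0.8)·(1)) / 4 = -2/4 = -0.5
  s[V,V] = ((1.8)·(1.8) + (0.8)·(0.8) + (-0.2)·(-0.2) + (-0.2)·(-0.2) + (-2.2)·(-2.2)) / 4 = 8.8/4 = 2.2
  s[V,W] = ((1.8)·(-2) + (0.8)·(2) + (-0.2)·(-3) + (-0.2)·(2) + (-2.2)·(1)) / 4 = -4/4 = -1
  s[W,W] = ((-2)·(-2) + (2)·(2) + (-3)·(-3) + (2)·(2) + (1)·(1)) / 4 = 22/4 = 5.5
  Sample standard deviations s_i = √(s[i,i]):
  s(U) = √(6.7) = 2.5884
  s(V) = √(2.2) = 1.4832
  s(W) = √(5.5) = 2.3452

Step 3 — r_{ij} = s_{ij} / (s_i · s_j):
  r[U,U] = 1 (diagonal).
  r[U,V] = -2.55 / (2.5884 · 1.4832) = -2.55 / 3.8393 = -0.6642
  r[U,W] = -0.5 / (2.5884 · 2.3452) = -0.5 / 6.0704 = -0.0824
  r[V,V] = 1 (diagonal).
  r[V,W] = -1 / (1.4832 · 2.3452) = -1 / 3.4785 = -0.2875
  r[W,W] = 1 (diagonal).

R is symmetric with unit diagonal. Assembling:

R = [[1, -0.6642, -0.0824],
 [-0.6642, 1, -0.2875],
 [-0.0824, -0.2875, 1]]


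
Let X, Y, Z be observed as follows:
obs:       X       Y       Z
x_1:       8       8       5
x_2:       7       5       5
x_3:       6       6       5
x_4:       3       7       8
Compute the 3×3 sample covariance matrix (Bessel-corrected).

Step 1 — column means:
  mean(X) = (8 + 7 + 6 + 3) / 4 = 24/4 = 6
  mean(Y) = (8 + 5 + 6 + 7) / 4 = 26/4 = 6.5
  mean(Z) = (5 + 5 + 5 + 8) / 4 = 23/4 = 5.75

Step 2 — sample covariance S[i,j] = (1/(n-1)) · Σ_k (x_{k,i} - mean_i) · (x_{k,j} - mean_j), with n-1 = 3.
  S[X,X] = ((2)·(2) + (1)·(1) + (0)·(0) + (-3)·(-3)) / 3 = 14/3 = 4.6667
  S[X,Y] = ((2)·(1.5) + (1)·(-1.5) + (0)·(-0.5) + (-3)·(0.5)) / 3 = 0/3 = 0
  S[X,Z] = ((2)·(-0.75) + (1)·(-0.75) + (0)·(-0.75) + (-3)·(2.25)) / 3 = -9/3 = -3
  S[Y,Y] = ((1.5)·(1.5) + (-1.5)·(-1.5) + (-0.5)·(-0.5) + (0.5)·(0.5)) / 3 = 5/3 = 1.6667
  S[Y,Z] = ((1.5)·(-0.75) + (-1.5)·(-0.75) + (-0.5)·(-0.75) + (0.5)·(2.25)) / 3 = 1.5/3 = 0.5
  S[Z,Z] = ((-0.75)·(-0.75) + (-0.75)·(-0.75) + (-0.75)·(-0.75) + (2.25)·(2.25)) / 3 = 6.75/3 = 2.25

S is symmetric (S[j,i] = S[i,j]). Assembling:

S = [[4.6667, 0, -3],
 [0, 1.6667, 0.5],
 [-3, 0.5, 2.25]]


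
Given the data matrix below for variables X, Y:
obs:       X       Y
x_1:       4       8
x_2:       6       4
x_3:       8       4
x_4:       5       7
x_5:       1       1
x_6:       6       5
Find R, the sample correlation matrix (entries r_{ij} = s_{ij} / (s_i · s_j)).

Step 1 — column means:
  mean(X) = (4 + 6 + 8 + 5 + 1 + 6) / 6 = 30/6 = 5
  mean(Y) = (8 + 4 + 4 + 7 + 1 + 5) / 6 = 29/6 = 4.8333

Step 2 — sample variances and covariances s[i,j] = (1/(n-1)) · Σ_k (x_{k,i} - mean_i) · (x_{k,j} - mean_j), with n-1 = 5:
  s[X,X] = ((-1)·(-1) + (1)·(1) + (3)·(3) + (0)·(0) + (-4)·(-4) + (1)·(1)) / 5 = 28/5 = 5.6
  s[X,Y] = ((-1)·(3.1667) + (1)·(-0.8333) + (3)·(-0.8333) + (0)·(2.1667) + (-4)·(-3.8333) + (1)·(0.1667)) / 5 = 9/5 = 1.8
  s[Y,Y] = ((3.1667)·(3.1667) + (-0.8333)·(-0.8333) + (-0.8333)·(-0.8333) + (2.1667)·(2.1667) + (-3.8333)·(-3.8333) + (0.1667)·(0.1667)) / 5 = 30.8333/5 = 6.1667
  Sample standard deviations s_i = √(s[i,i]):
  s(X) = √(5.6) = 2.3664
  s(Y) = √(6.1667) = 2.4833

Step 3 — r_{ij} = s_{ij} / (s_i · s_j):
  r[X,X] = 1 (diagonal).
  r[X,Y] = 1.8 / (2.3664 · 2.4833) = 1.8 / 5.8765 = 0.3063
  r[Y,Y] = 1 (diagonal).

R is symmetric with unit diagonal. Assembling:

R = [[1, 0.3063],
 [0.3063, 1]]


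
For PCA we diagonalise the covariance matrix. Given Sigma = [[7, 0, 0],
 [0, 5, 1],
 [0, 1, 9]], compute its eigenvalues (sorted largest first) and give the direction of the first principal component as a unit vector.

Step 1 — characteristic polynomial p(λ) = det(λI - Sigma) = λ³ - tr·λ² + c_1·λ - det, where tr = trace, c_1 = sum of the principal 2×2 minors, det = det(Sigma):
  tr = 7 + 5 + 9 = 21,
  c_1 = (7·5 - (0)²) + (7·9 - (0)²) + (5·9 - (1)²) = 35 + 63 + 44 = 142,
  det = 7·(5·9 - (1)²) - (0)·((0)·9 - (1)·(0)) + (0)·((0)·(1) - 5·(0)) = 7·(44) - (0)·(0) + (0)·(0) = 308.
  So p(λ) = λ³ - 21λ² + 142λ - 308.
Step 2 — look for an integer root (rational root theorem: any rational root is an integer divisor of 308). Testing λ = 7:
  p(7) = 343 - 1029 + 994 - 308 = 0  ✓
  Dividing out (λ - 7): p(λ) = (λ - 7)(λ² - 14λ + 44).
Step 3 — remaining eigenvalues from the quadratic λ² - 14λ + 44 = 0:
  Δ = 14² - 4·44 = 196 - 176 = 20,  λ = (14 ± √20)/2 = (14 ± 4.4721)/2 ≈ 9.2361 or 4.7639.
  Sorted: λ_1 = 9.2361,  λ_2 = 7,  λ_3 = 4.7639  (check: sum = 21 = tr ✓).

Step 4 — unit eigenvector for λ_1 ≈ 9.2361: v spans the null space of (Sigma - λ_1 I), whose rows are
  r_1 = (-2.2361, 0, 0),  r_2 = (0, -4.2361, 1),  r_3 = (0, 1, -0.2361).
  v is orthogonal to every row, so take v ∝ r_1 × r_2 = ((0)·(1) - (0)·(-4.2361), (0)·(0) - (-2.2361)·(1), (-2.2361)·(-4.2361) - (0)·(0)) ≈ (0, 2.2361, 9.4721).
  Let u = (0, 2.2361, 9.4721).
  ||u|| = √((0)² + (2.2361)² + (9.4721)²) = √(94.7214) ≈ 9.7325,  v_1 = u/||u|| ≈ (0, 0.2298, 0.9732) (||v_1|| = 1).

λ_1 = 9.2361,  λ_2 = 7,  λ_3 = 4.7639;  v_1 ≈ (0, 0.2298, 0.9732)


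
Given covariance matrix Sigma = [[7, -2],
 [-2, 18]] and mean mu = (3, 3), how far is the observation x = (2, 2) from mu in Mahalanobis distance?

Step 1 — centre the observation: (x - mu) = (-1, -1).

Step 2 — invert Sigma. det(Sigma) = 7·18 - (-2)² = 122.
  Sigma^{-1} = (1/det) · [[d, -b], [-b, a]] = [[0.1475, 0.0164],
 [0.0164, 0.0574]].

Step 3 — form the quadratic (x - mu)^T · Sigma^{-1} · (x - mu):
  Sigma^{-1} · (x - mu) = (-0.1639, -0.0738).
  (x - mu)^T · [Sigma^{-1} · (x - mu)] = (-1)·(-0.1639) + (-1)·(-0.0738) = 0.2377.

Step 4 — take square root: d = √(0.2377) ≈ 0.4875.

d(x, mu) = √(0.2377) ≈ 0.4875


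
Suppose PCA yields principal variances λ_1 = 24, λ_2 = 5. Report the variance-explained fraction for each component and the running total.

Step 1 — total variance = trace(Sigma) = Σ λ_i = 24 + 5 = 29.

Step 2 — fraction explained by component i = λ_i / Σ λ:
  PC1: 24/29 = 0.8276
  PC2: 5/29 = 0.1724

Step 3 — cumulative fraction after k components = (λ_1 + ... + λ_k) / Σ λ:
  k = 1: 24/29 = 0.8276
  k = 2: (24 + 5)/29 = 29/29 = 1

Summary (fraction, with percent):

explained: PC1 0.8276 (82.76%), PC2 0.1724 (17.24%);  cumulative: 0.8276, 1


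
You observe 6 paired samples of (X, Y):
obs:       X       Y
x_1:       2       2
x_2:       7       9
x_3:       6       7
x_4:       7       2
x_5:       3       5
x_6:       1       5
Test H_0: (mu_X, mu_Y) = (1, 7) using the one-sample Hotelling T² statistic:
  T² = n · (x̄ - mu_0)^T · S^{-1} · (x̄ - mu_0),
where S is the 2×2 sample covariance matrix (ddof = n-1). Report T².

Step 1 — sample mean vector:
  mean(X) = (2 + 7 + 6 + 7 + 3 + 1) / 6 = 26/6 = 4.3333
  mean(Y) = (2 + 9 + 7 + 2 + 5 + 5) / 6 = 30/6 = 5
  x̄ = (4.3333, 5),  deviation x̄ - mu_0 = (4.3333, 5) - (1, 7) = (3.3333, -2).

Step 2 — sample covariance matrix, S[i,j] = (1/(n-1)) · Σ_k (x_{k,i} - mean_i) · (x_{k,j} - mean_j), divisor n-1 = 5:
  S[X,X] = ((-2.3333)·(-2.3333) + (2.6667)·(2.6667) + (1.6667)·(1.6667) + (2.6667)·(2.6667) + (-1.3333)·(-1.3333) + (-3.3333)·(-3.3333)) / 5 = 35.3333/5 = 7.0667
  S[X,Y] = ((-2.3333)·(-3) + (2.6667)·(4) + (1.6667)·(2) + (2.6667)·(-3) + (-1.3333)·(0) + (-3.3333)·(0)) / 5 = 13/5 = 2.6
  S[Y,Y] = ((-3)·(-3) + (4)·(4) + (2)·(2) + (-3)·(-3) + (0)·(0) + (0)·(0)) / 5 = 38/5 = 7.6
  S = [[7.0667, 2.6],
 [2.6, 7.6]].

Step 3 — invert S. det(S) = 7.0667·7.6 - (2.6)² = 46.9467.
  S^{-1} = (1/det) · [[d, -b], [-b, a]] = [[0.1619, -0.0554],
 [-0.0554, 0.1505]].

Step 4 — quadratic form (x̄ - mu_0)^T · S^{-1} · (x̄ - mu_0):
  S^{-1} · (x̄ - mu_0) = (0.6504, -0.4857),
  (x̄ - mu_0)^T · [...] = (3.3333)·(0.6504) + (-2)·(-0.4857) = 3.1393.

Step 5 — scale by n: T² = 6 · 3.1393 = 18.8356.

T² ≈ 18.8356


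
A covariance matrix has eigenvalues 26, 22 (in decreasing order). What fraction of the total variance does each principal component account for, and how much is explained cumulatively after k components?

Step 1 — total variance = trace(Sigma) = Σ λ_i = 26 + 22 = 48.

Step 2 — fraction explained by component i = λ_i / Σ λ:
  PC1: 26/48 = 0.5417
  PC2: 22/48 = 0.4583

Step 3 — cumulative fraction after k components = (λ_1 + ... + λ_k) / Σ λ:
  k = 1: 26/48 = 0.5417
  k = 2: (26 + 22)/48 = 48/48 = 1

Summary (fraction, with percent):

explained: PC1 0.5417 (54.17%), PC2 0.4583 (45.83%);  cumulative: 0.5417, 1


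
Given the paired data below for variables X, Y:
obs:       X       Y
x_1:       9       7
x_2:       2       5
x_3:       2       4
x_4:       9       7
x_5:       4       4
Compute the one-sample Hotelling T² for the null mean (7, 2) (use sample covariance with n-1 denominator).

Step 1 — sample mean vector:
  mean(X) = (9 + 2 + 2 + 9 + 4) / 5 = 26/5 = 5.2
  mean(Y) = (7 + 5 + 4 + 7 + 4) / 5 = 27/5 = 5.4
  x̄ = (5.2, 5.4),  deviation x̄ - mu_0 = (5.2, 5.4) - (7, 2) = (-1.8, 3.4).

Step 2 — sample covariance matrix, S[i,j] = (1/(n-1)) · Σ_k (x_{k,i} - mean_i) · (x_{k,j} - mean_j), divisor n-1 = 4:
  S[X,X] = ((3.8)·(3.8) + (-3.2)·(-3.2) + (-3.2)·(-3.2) + (3.8)·(3.8) + (-1.2)·(-1.2)) / 4 = 50.8/4 = 12.7
  S[X,Y] = ((3.8)·(1.6) + (-3.2)·(-0.4) + (-3.2)·(-1.4) + (3.8)·(1.6) + (-1.2)·(-1.4)) / 4 = 19.6/4 = 4.9
  S[Y,Y] = ((1.6)·(1.6) + (-0.4)·(-0.4) + (-1.4)·(-1.4) + (1.6)·(1.6) + (-1.4)·(-1.4)) / 4 = 9.2/4 = 2.3
  S = [[12.7, 4.9],
 [4.9, 2.3]].

Step 3 — invert S. det(S) = 12.7·2.3 - (4.9)² = 5.2.
  S^{-1} = (1/det) · [[d, -b], [-b, a]] = [[0.4423, -0.9423],
 [-0.9423, 2.4423]].

Step 4 — quadratic form (x̄ - mu_0)^T · S^{-1} · (x̄ - mu_0):
  S^{-1} · (x̄ - mu_0) = (-4, 10),
  (x̄ - mu_0)^T · [...] = (-1.8)·(-4) + (3.4)·(10) = 41.2.

Step 5 — scale by n: T² = 5 · 41.2 = 206.

T² ≈ 206


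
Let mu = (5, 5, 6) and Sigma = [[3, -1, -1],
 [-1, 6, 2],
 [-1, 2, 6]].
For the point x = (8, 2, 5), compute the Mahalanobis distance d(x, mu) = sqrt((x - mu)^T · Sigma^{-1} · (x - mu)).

Step 1 — centre the observation: (x - mu) = (3, -3, -1).

Step 2 — invert Sigma (cofactor / det for 3×3, or solve directly):
  Sigma^{-1} = [[0.3636, 0.0455, 0.0455],
 [0.0455, 0.1932, -0.0568],
 [0.0455, -0.0568, 0.1932]].

Step 3 — form the quadratic (x - mu)^T · Sigma^{-1} · (x - mu):
  Sigma^{-1} · (x - mu) = (0.9091, -0.3864, 0.1136).
  (x - mu)^T · [Sigma^{-1} · (x - mu)] = (3)·(0.9091) + (-3)·(-0.3864) + (-1)·(0.1136) = 3.7727.

Step 4 — take square root: d = √(3.7727) ≈ 1.9424.

d(x, mu) = √(3.7727) ≈ 1.9424


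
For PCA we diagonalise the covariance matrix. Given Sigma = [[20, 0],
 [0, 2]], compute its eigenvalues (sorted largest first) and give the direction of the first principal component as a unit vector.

Step 1 — characteristic polynomial of 2×2 Sigma:
  det(Sigma - λI) = λ² - trace · λ + det = 0.
  trace = 20 + 2 = 22, det = 20·2 - (0)² = 40.
Step 2 — discriminant:
  Δ = trace² - 4·det = 484 - 160 = 324.
Step 3 — eigenvalues:
  λ = (trace ± √Δ)/2 = (22 ± 18)/2,
  λ_1 = 20,  λ_2 = 2.

Step 4 — unit eigenvector for λ_1: Sigma is diagonal, so its eigenvectors are the coordinate axes. λ_1 = 20 is the diagonal entry on the first coordinate axis, hence
  v_1 = (1, 0) (||v_1|| = 1).

λ_1 = 20,  λ_2 = 2;  v_1 ≈ (1, 0)


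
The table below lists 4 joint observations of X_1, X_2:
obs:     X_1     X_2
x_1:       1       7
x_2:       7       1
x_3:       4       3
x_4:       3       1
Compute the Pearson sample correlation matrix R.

Step 1 — column means:
  mean(X_1) = (1 + 7 + 4 + 3) / 4 = 15/4 = 3.75
  mean(X_2) = (7 + 1 + 3 + 1) / 4 = 12/4 = 3

Step 2 — sample variances and covariances s[i,j] = (1/(n-1)) · Σ_k (x_{k,i} - mean_i) · (x_{k,j} - mean_j), with n-1 = 3:
  s[X_1,X_1] = ((-2.75)·(-2.75) + (3.25)·(3.25) + (0.25)·(0.25) + (-0.75)·(-0.75)) / 3 = 18.75/3 = 6.25
  s[X_1,X_2] = ((-2.75)·(4) + (3.25)·(-2) + (0.25)·(0) + (-0.75)·(-2)) / 3 = -16/3 = -5.3333
  s[X_2,X_2] = ((4)·(4) + (-2)·(-2) + (0)·(0) + (-2)·(-2)) / 3 = 24/3 = 8
  Sample standard deviations s_i = √(s[i,i]):
  s(X_1) = √(6.25) = 2.5
  s(X_2) = √(8) = 2.8284

Step 3 — r_{ij} = s_{ij} / (s_i · s_j):
  r[X_1,X_1] = 1 (diagonal).
  r[X_1,X_2] = -5.3333 / (2.5 · 2.8284) = -5.3333 / 7.0711 = -0.7542
  r[X_2,X_2] = 1 (diagonal).

R is symmetric with unit diagonal. Assembling:

R = [[1, -0.7542],
 [-0.7542, 1]]


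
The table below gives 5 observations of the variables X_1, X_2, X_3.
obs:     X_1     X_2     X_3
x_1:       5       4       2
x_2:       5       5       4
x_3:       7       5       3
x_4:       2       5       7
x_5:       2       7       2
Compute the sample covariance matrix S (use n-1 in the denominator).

Step 1 — column means:
  mean(X_1) = (5 + 5 + 7 + 2 + 2) / 5 = 21/5 = 4.2
  mean(X_2) = (4 + 5 + 5 + 5 + 7) / 5 = 26/5 = 5.2
  mean(X_3) = (2 + 4 + 3 + 7 + 2) / 5 = 18/5 = 3.6

Step 2 — sample covariance S[i,j] = (1/(n-1)) · Σ_k (x_{k,i} - mean_i) · (x_{k,j} - mean_j), with n-1 = 4.
  S[X_1,X_1] = ((0.8)·(0.8) + (0.8)·(0.8) + (2.8)·(2.8) + (-2.2)·(-2.2) + (-2.2)·(-2.2)) / 4 = 18.8/4 = 4.7
  S[X_1,X_2] = ((0.8)·(-1.2) + (0.8)·(-0.2) + (2.8)·(-0.2) + (-2.2)·(-0.2) + (-2.2)·(1.8)) / 4 = -5.2/4 = -1.3
  S[X_1,X_3] = ((0.8)·(-1.6) + (0.8)·(0.4) + (2.8)·(-0.6) + (-2.2)·(3.4) + (-2.2)·(-1.6)) / 4 = -6.6/4 = -1.65
  S[X_2,X_2] = ((-1.2)·(-1.2) + (-0.2)·(-0.2) + (-0.2)·(-0.2) + (-0.2)·(-0.2) + (1.8)·(1.8)) / 4 = 4.8/4 = 1.2
  S[X_2,X_3] = ((-1.2)·(-1.6) + (-0.2)·(0.4) + (-0.2)·(-0.6) + (-0.2)·(3.4) + (1.8)·(-1.6)) / 4 = -1.6/4 = -0.4
  S[X_3,X_3] = ((-1.6)·(-1.6) + (0.4)·(0.4) + (-0.6)·(-0.6) + (3.4)·(3.4) + (-1.6)·(-1.6)) / 4 = 17.2/4 = 4.3

S is symmetric (S[j,i] = S[i,j]). Assembling:

S = [[4.7, -1.3, -1.65],
 [-1.3, 1.2, -0.4],
 [-1.65, -0.4, 4.3]]


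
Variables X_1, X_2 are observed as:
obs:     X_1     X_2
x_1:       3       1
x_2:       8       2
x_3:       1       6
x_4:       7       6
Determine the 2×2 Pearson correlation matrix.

Step 1 — column means:
  mean(X_1) = (3 + 8 + 1 + 7) / 4 = 19/4 = 4.75
  mean(X_2) = (1 + 2 + 6 + 6) / 4 = 15/4 = 3.75

Step 2 — sample variances and covariances s[i,j] = (1/(n-1)) · Σ_k (x_{k,i} - mean_i) · (x_{k,j} - mean_j), with n-1 = 3:
  s[X_1,X_1] = ((-1.75)·(-1.75) + (3.25)·(3.25) + (-3.75)·(-3.75) + (2.25)·(2.25)) / 3 = 32.75/3 = 10.9167
  s[X_1,X_2] = ((-1.75)·(-2.75) + (3.25)·(-1.75) + (-3.75)·(2.25) + (2.25)·(2.25)) / 3 = -4.25/3 = -1.4167
  s[X_2,X_2] = ((-2.75)·(-2.75) + (-1.75)·(-1.75) + (2.25)·(2.25) + (2.25)·(2.25)) / 3 = 20.75/3 = 6.9167
  Sample standard deviations s_i = √(s[i,i]):
  s(X_1) = √(10.9167) = 3.304
  s(X_2) = √(6.9167) = 2.63

Step 3 — r_{ij} = s_{ij} / (s_i · s_j):
  r[X_1,X_1] = 1 (diagonal).
  r[X_1,X_2] = -1.4167 / (3.304 · 2.63) = -1.4167 / 8.6895 = -0.163
  r[X_2,X_2] = 1 (diagonal).

R is symmetric with unit diagonal. Assembling:

R = [[1, -0.163],
 [-0.163, 1]]


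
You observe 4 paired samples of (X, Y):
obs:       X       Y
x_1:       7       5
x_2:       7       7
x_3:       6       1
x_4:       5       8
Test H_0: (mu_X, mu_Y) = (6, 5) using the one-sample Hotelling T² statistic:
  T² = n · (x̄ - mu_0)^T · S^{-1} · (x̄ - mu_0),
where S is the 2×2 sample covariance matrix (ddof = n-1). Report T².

Step 1 — sample mean vector:
  mean(X) = (7 + 7 + 6 + 5) / 4 = 25/4 = 6.25
  mean(Y) = (5 + 7 + 1 + 8) / 4 = 21/4 = 5.25
  x̄ = (6.25, 5.25),  deviation x̄ - mu_0 = (6.25, 5.25) - (6, 5) = (0.25, 0.25).

Step 2 — sample covariance matrix, S[i,j] = (1/(n-1)) · Σ_k (x_{k,i} - mean_i) · (x_{k,j} - mean_j), divisor n-1 = 3:
  S[X,X] = ((0.75)·(0.75) + (0.75)·(0.75) + (-0.25)·(-0.25) + (-1.25)·(-1.25)) / 3 = 2.75/3 = 0.9167
  S[X,Y] = ((0.75)·(-0.25) + (0.75)·(1.75) + (-0.25)·(-4.25) + (-1.25)·(2.75)) / 3 = -1.25/3 = -0.4167
  S[Y,Y] = ((-0.25)·(-0.25) + (1.75)·(1.75) + (-4.25)·(-4.25) + (2.75)·(2.75)) / 3 = 28.75/3 = 9.5833
  S = [[0.9167, -0.4167],
 [-0.4167, 9.5833]].

Step 3 — invert S. det(S) = 0.9167·9.5833 - (-0.4167)² = 8.6111.
  S^{-1} = (1/det) · [[d, -b], [-b, a]] = [[1.1129, 0.0484],
 [0.0484, 0.1065]].

Step 4 — quadratic form (x̄ - mu_0)^T · S^{-1} · (x̄ - mu_0):
  S^{-1} · (x̄ - mu_0) = (0.2903, 0.0387),
  (x̄ - mu_0)^T · [...] = (0.25)·(0.2903) + (0.25)·(0.0387) = 0.0823.

Step 5 — scale by n: T² = 4 · 0.0823 = 0.329.

T² ≈ 0.329


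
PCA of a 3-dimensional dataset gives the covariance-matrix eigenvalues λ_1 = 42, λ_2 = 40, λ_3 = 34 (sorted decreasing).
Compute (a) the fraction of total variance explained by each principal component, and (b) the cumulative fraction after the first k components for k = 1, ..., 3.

Step 1 — total variance = trace(Sigma) = Σ λ_i = 42 + 40 + 34 = 116.

Step 2 — fraction explained by component i = λ_i / Σ λ:
  PC1: 42/116 = 0.3621
  PC2: 40/116 = 0.3448
  PC3: 34/116 = 0.2931

Step 3 — cumulative fraction after k components = (λ_1 + ... + λ_k) / Σ λ:
  k = 1: 42/116 = 0.3621
  k = 2: (42 + 40)/116 = 82/116 = 0.7069
  k = 3: (42 + 40 + 34)/116 = 116/116 = 1

Summary (fraction, with percent):

explained: PC1 0.3621 (36.21%), PC2 0.3448 (34.48%), PC3 0.2931 (29.31%);  cumulative: 0.3621, 0.7069, 1


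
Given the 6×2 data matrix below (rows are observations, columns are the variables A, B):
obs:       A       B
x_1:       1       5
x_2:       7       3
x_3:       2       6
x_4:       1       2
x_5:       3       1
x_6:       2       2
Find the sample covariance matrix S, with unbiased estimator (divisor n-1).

Step 1 — column means:
  mean(A) = (1 + 7 + 2 + 1 + 3 + 2) / 6 = 16/6 = 2.6667
  mean(B) = (5 + 3 + 6 + 2 + 1 + 2) / 6 = 19/6 = 3.1667

Step 2 — sample covariance S[i,j] = (1/(n-1)) · Σ_k (x_{k,i} - mean_i) · (x_{k,j} - mean_j), with n-1 = 5.
  S[A,A] = ((-1.6667)·(-1.6667) + (4.3333)·(4.3333) + (-0.6667)·(-0.6667) + (-1.6667)·(-1.6667) + (0.3333)·(0.3333) + (-0.6667)·(-0.6667)) / 5 = 25.3333/5 = 5.0667
  S[A,B] = ((-1.6667)·(1.8333) + (4.3333)·(-0.1667) + (-0.6667)·(2.8333) + (-1.6667)·(-1.1667) + (0.3333)·(-2.1667) + (-0.6667)·(-1.1667)) / 5 = -3.6667/5 = -0.7333
  S[B,B] = ((1.8333)·(1.8333) + (-0.1667)·(-0.1667) + (2.8333)·(2.8333) + (-1.1667)·(-1.1667) + (-2.1667)·(-2.1667) + (-1.1667)·(-1.1667)) / 5 = 18.8333/5 = 3.7667

S is symmetric (S[j,i] = S[i,j]). Assembling:

S = [[5.0667, -0.7333],
 [-0.7333, 3.7667]]
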